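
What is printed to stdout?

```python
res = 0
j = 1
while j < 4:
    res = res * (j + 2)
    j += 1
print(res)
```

j=1: res = 0*3 = 0
j=2: res = 0*4 = 0
j=3: res = 0*5 = 0

0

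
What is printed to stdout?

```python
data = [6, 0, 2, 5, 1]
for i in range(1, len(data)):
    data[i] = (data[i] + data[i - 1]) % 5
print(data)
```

[6, 1, 3, 3, 4]

i=1: data[1] = (0+6)%5 = 1 → [6, 1, 2, 5, 1]
i=2: data[2] = (2+1)%5 = 3 → [6, 1, 3, 5, 1]
i=3: data[3] = (5+3)%5 = 3 → [6, 1, 3, 3, 1]
i=4: data[4] = (1+3)%5 = 4 → [6, 1, 3, 3, 4]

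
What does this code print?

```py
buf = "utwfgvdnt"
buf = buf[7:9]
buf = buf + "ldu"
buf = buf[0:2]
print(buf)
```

slice [7:9] → 'nt'
+ 'ldu' → 'ntldu'
slice [0:2] → 'nt'

nt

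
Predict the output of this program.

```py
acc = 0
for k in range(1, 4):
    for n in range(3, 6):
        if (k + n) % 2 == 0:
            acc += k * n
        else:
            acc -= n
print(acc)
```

24

k=1,n=3: even sum, acc = 0+3 = 3
k=1,n=4: odd sum, acc = 3-4 = -1
k=1,n=5: even sum, acc = (-1)+5 = 4
k=2,n=3: odd sum, acc = 4-3 = 1
k=2,n=4: even sum, acc = 1+8 = 9
k=2,n=5: odd sum, acc = 9-5 = 4
k=3,n=3: even sum, acc = 4+9 = 13
k=3,n=4: odd sum, acc = 13-4 = 9
k=3,n=5: even sum, acc = 9+15 = 24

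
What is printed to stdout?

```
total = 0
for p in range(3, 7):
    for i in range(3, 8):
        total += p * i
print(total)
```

450

p=3,i=3: total = 0+9 = 9
p=3,i=4: total = 9+12 = 21
p=3,i=5: total = 21+15 = 36
p=3,i=6: total = 36+18 = 54
p=3,i=7: total = 54+21 = 75
p=4,i=3: total = 75+12 = 87
p=4,i=4: total = 87+16 = 103
p=4,i=5: total = 103+20 = 123
p=4,i=6: total = 123+24 = 147
p=4,i=7: total = 147+28 = 175
p=5,i=3: total = 175+15 = 190
p=5,i=4: total = 190+20 = 210
p=5,i=5: total = 210+25 = 235
p=5,i=6: total = 235+30 = 265
p=5,i=7: total = 265+35 = 300
p=6,i=3: total = 300+18 = 318
p=6,i=4: total = 318+24 = 342
p=6,i=5: total = 342+30 = 372
p=6,i=6: total = 372+36 = 408
p=6,i=7: total = 408+42 = 450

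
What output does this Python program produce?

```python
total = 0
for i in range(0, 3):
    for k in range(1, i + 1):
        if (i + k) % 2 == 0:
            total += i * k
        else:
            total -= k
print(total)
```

i=1,k=1: even sum, total = 0+1 = 1
i=2,k=1: odd sum, total = 1-1 = 0
i=2,k=2: even sum, total = 0+4 = 4

4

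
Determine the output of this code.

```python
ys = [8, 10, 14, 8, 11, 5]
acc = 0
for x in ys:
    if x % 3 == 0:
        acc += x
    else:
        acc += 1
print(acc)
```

6

x=8: not %3==0, acc = 0+1 = 1
x=10: not %3==0, acc = 1+1 = 2
x=14: not %3==0, acc = 2+1 = 3
x=8: not %3==0, acc = 3+1 = 4
x=11: not %3==0, acc = 4+1 = 5
x=5: not %3==0, acc = 5+1 = 6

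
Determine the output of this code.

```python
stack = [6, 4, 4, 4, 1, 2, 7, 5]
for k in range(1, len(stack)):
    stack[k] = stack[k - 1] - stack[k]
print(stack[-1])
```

-21

k=1: stack[1] = 6-4 = 2 → [6, 2, 4, 4, 1, 2, 7, 5]
k=2: stack[2] = 2-4 = -2 → [6, 2, -2, 4, 1, 2, 7, 5]
k=3: stack[3] = (-2)-4 = -6 → [6, 2, -2, -6, 1, 2, 7, 5]
k=4: stack[4] = (-6)-1 = -7 → [6, 2, -2, -6, -7, 2, 7, 5]
k=5: stack[5] = (-7)-2 = -9 → [6, 2, -2, -6, -7, -9, 7, 5]
k=6: stack[6] = (-9)-7 = -16 → [6, 2, -2, -6, -7, -9, -16, 5]
k=7: stack[7] = (-16)-5 = -21 → [6, 2, -2, -6, -7, -9, -16, -21]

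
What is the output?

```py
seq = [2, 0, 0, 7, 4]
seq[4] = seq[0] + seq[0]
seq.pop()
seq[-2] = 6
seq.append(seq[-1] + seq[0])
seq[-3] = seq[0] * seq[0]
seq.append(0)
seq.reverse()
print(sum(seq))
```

seq[4] = seq[0]+seq[0] = 2+2 = 4 → [2, 0, 0, 7, 4]
pop() removes 4 → [2, 0, 0, 7]
seq[-2] = 6 → [2, 0, 6, 7]
append seq[-1]+seq[0] = 7+2 = 9 → [2, 0, 6, 7, 9]
seq[-3] = seq[0]*seq[0] = 2*2 = 4 → [2, 0, 4, 7, 9]
append 0 → [2, 0, 4, 7, 9, 0]
reverse → [0, 9, 7, 4, 0, 2]
sum = 22

22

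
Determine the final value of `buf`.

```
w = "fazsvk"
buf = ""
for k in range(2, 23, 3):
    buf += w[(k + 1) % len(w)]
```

'sfsfsfs'

k=2: add w[3]='s' → 's'
k=5: add w[0]='f' → 'sf'
k=8: add w[3]='s' → 'sfs'
k=11: add w[0]='f' → 'sfsf'
k=14: add w[3]='s' → 'sfsfs'
k=17: add w[0]='f' → 'sfsfsf'
k=20: add w[3]='s' → 'sfsfsfs'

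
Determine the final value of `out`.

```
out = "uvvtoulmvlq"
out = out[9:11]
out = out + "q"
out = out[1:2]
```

'q'

slice [9:11] → 'lq'
+ 'q' → 'lqq'
slice [1:2] → 'q'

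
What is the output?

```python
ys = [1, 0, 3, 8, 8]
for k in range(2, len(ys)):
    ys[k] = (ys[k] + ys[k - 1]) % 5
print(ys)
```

[1, 0, 3, 1, 4]

k=2: ys[2] = (3+0)%5 = 3 → [1, 0, 3, 8, 8]
k=3: ys[3] = (8+3)%5 = 1 → [1, 0, 3, 1, 8]
k=4: ys[4] = (8+1)%5 = 4 → [1, 0, 3, 1, 4]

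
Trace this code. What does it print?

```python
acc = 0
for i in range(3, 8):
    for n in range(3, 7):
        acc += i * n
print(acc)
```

i=3,n=3: acc = 0+9 = 9
i=3,n=4: acc = 9+12 = 21
i=3,n=5: acc = 21+15 = 36
i=3,n=6: acc = 36+18 = 54
i=4,n=3: acc = 54+12 = 66
i=4,n=4: acc = 66+16 = 82
i=4,n=5: acc = 82+20 = 102
i=4,n=6: acc = 102+24 = 126
i=5,n=3: acc = 126+15 = 141
i=5,n=4: acc = 141+20 = 161
i=5,n=5: acc = 161+25 = 186
i=5,n=6: acc = 186+30 = 216
i=6,n=3: acc = 216+18 = 234
i=6,n=4: acc = 234+24 = 258
i=6,n=5: acc = 258+30 = 288
i=6,n=6: acc = 288+36 = 324
i=7,n=3: acc = 324+21 = 345
i=7,n=4: acc = 345+28 = 373
i=7,n=5: acc = 373+35 = 408
i=7,n=6: acc = 408+42 = 450

450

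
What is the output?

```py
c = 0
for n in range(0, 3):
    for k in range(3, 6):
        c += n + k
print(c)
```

n=0,k=3: c = 0+3 = 3
n=0,k=4: c = 3+4 = 7
n=0,k=5: c = 7+5 = 12
n=1,k=3: c = 12+4 = 16
n=1,k=4: c = 16+5 = 21
n=1,k=5: c = 21+6 = 27
n=2,k=3: c = 27+5 = 32
n=2,k=4: c = 32+6 = 38
n=2,k=5: c = 38+7 = 45

45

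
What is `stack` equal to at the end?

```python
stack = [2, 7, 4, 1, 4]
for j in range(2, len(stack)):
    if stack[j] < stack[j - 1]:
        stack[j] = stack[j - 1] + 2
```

j=2: 4<7, stack[2] = 7+2 = 9 → [2, 7, 9, 1, 4]
j=3: 1<9, stack[3] = 9+2 = 11 → [2, 7, 9, 11, 4]
j=4: 4<11, stack[4] = 11+2 = 13 → [2, 7, 9, 11, 13]

[2, 7, 9, 11, 13]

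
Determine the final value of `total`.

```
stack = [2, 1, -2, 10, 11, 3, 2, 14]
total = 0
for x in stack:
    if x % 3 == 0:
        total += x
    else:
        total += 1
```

10

x=2: not %3==0, total = 0+1 = 1
x=1: not %3==0, total = 1+1 = 2
x=-2: not %3==0, total = 2+1 = 3
x=10: not %3==0, total = 3+1 = 4
x=11: not %3==0, total = 4+1 = 5
x=3: %3==0, total = 5+3 = 8
x=2: not %3==0, total = 8+1 = 9
x=14: not %3==0, total = 9+1 = 10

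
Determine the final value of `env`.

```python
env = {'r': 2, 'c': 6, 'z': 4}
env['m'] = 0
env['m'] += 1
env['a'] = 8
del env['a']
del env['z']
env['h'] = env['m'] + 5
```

env['m'] = 0 → {'r': 2, 'c': 6, 'z': 4, 'm': 0}
env['m'] = 0+1 = 1 → {'r': 2, 'c': 6, 'z': 4, 'm': 1}
env['a'] = 8 → {'r': 2, 'c': 6, 'z': 4, 'm': 1, 'a': 8}
del 'a' → {'r': 2, 'c': 6, 'z': 4, 'm': 1}
del 'z' → {'r': 2, 'c': 6, 'm': 1}
env['h'] = env['m']+5 = 6 → {'r': 2, 'c': 6, 'm': 1, 'h': 6}

{'r': 2, 'c': 6, 'm': 1, 'h': 6}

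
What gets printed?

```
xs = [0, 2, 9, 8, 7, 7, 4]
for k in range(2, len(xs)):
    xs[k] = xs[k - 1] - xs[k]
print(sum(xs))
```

-104

k=2: xs[2] = 2-9 = -7 → [0, 2, -7, 8, 7, 7, 4]
k=3: xs[3] = (-7)-8 = -15 → [0, 2, -7, -15, 7, 7, 4]
k=4: xs[4] = (-15)-7 = -22 → [0, 2, -7, -15, -22, 7, 4]
k=5: xs[5] = (-22)-7 = -29 → [0, 2, -7, -15, -22, -29, 4]
k=6: xs[6] = (-29)-4 = -33 → [0, 2, -7, -15, -22, -29, -33]
sum = -104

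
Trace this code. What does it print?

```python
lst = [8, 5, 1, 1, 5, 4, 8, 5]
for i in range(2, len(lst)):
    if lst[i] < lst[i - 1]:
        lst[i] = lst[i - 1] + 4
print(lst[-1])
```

29

i=2: 1<5, lst[2] = 5+4 = 9 → [8, 5, 9, 1, 5, 4, 8, 5]
i=3: 1<9, lst[3] = 9+4 = 13 → [8, 5, 9, 13, 5, 4, 8, 5]
i=4: 5<13, lst[4] = 13+4 = 17 → [8, 5, 9, 13, 17, 4, 8, 5]
i=5: 4<17, lst[5] = 17+4 = 21 → [8, 5, 9, 13, 17, 21, 8, 5]
i=6: 8<21, lst[6] = 21+4 = 25 → [8, 5, 9, 13, 17, 21, 25, 5]
i=7: 5<25, lst[7] = 25+4 = 29 → [8, 5, 9, 13, 17, 21, 25, 29]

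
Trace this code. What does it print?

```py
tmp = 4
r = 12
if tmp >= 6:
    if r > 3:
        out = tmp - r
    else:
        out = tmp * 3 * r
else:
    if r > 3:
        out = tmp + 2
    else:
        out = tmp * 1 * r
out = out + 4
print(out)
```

tmp=4, r=12
tmp >= 6 is False; r > 3 is True
→ out = tmp + 2 = 6
out = 6+4 = 10

10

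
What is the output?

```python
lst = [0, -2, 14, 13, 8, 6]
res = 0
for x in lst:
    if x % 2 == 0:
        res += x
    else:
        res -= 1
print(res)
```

25

x=0: even, res = 0+0 = 0
x=-2: even, res = 0+(-2) = -2
x=14: even, res = (-2)+14 = 12
x=13: not even, res = 12-1 = 11
x=8: even, res = 11+8 = 19
x=6: even, res = 19+6 = 25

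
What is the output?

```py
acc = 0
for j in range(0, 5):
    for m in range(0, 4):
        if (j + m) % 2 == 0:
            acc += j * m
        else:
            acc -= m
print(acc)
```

j=0,m=0: even sum, acc = 0+0 = 0
j=0,m=1: odd sum, acc = 0-1 = -1
j=0,m=2: even sum, acc = (-1)+0 = -1
j=0,m=3: odd sum, acc = (-1)-3 = -4
j=1,m=0: odd sum, acc = (-4)-0 = -4
j=1,m=1: even sum, acc = (-4)+1 = -3
j=1,m=2: odd sum, acc = (-3)-2 = -5
j=1,m=3: even sum, acc = (-5)+3 = -2
j=2,m=0: even sum, acc = (-2)+0 = -2
j=2,m=1: odd sum, acc = (-2)-1 = -3
j=2,m=2: even sum, acc = (-3)+4 = 1
j=2,m=3: odd sum, acc = 1-3 = -2
j=3,m=0: odd sum, acc = (-2)-0 = -2
j=3,m=1: even sum, acc = (-2)+3 = 1
j=3,m=2: odd sum, acc = 1-2 = -1
j=3,m=3: even sum, acc = (-1)+9 = 8
j=4,m=0: even sum, acc = 8+0 = 8
j=4,m=1: odd sum, acc = 8-1 = 7
j=4,m=2: even sum, acc = 7+8 = 15
j=4,m=3: odd sum, acc = 15-3 = 12

12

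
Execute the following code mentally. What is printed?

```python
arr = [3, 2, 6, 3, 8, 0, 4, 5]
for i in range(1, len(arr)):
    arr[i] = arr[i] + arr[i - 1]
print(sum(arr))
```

134

i=1: arr[1] = 2+3 = 5 → [3, 5, 6, 3, 8, 0, 4, 5]
i=2: arr[2] = 6+5 = 11 → [3, 5, 11, 3, 8, 0, 4, 5]
i=3: arr[3] = 3+11 = 14 → [3, 5, 11, 14, 8, 0, 4, 5]
i=4: arr[4] = 8+14 = 22 → [3, 5, 11, 14, 22, 0, 4, 5]
i=5: arr[5] = 0+22 = 22 → [3, 5, 11, 14, 22, 22, 4, 5]
i=6: arr[6] = 4+22 = 26 → [3, 5, 11, 14, 22, 22, 26, 5]
i=7: arr[7] = 5+26 = 31 → [3, 5, 11, 14, 22, 22, 26, 31]
sum = 134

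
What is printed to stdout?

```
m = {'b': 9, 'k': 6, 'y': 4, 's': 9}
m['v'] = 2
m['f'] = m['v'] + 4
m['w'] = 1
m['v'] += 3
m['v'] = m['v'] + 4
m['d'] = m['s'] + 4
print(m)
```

m['v'] = 2 → {'b': 9, 'k': 6, 'y': 4, 's': 9, 'v': 2}
m['f'] = m['v']+4 = 6 → {'b': 9, 'k': 6, 'y': 4, 's': 9, 'v': 2, 'f': 6}
m['w'] = 1 → {'b': 9, 'k': 6, 'y': 4, 's': 9, 'v': 2, 'f': 6, 'w': 1}
m['v'] = 2+3 = 5 → {'b': 9, 'k': 6, 'y': 4, 's': 9, 'v': 5, 'f': 6, 'w': 1}
m['v'] = m['v']+4 = 9 → {'b': 9, 'k': 6, 'y': 4, 's': 9, 'v': 9, 'f': 6, 'w': 1}
m['d'] = m['s']+4 = 13 → {'b': 9, 'k': 6, 'y': 4, 's': 9, 'v': 9, 'f': 6, 'w': 1, 'd': 13}

{'b': 9, 'k': 6, 'y': 4, 's': 9, 'v': 9, 'f': 6, 'w': 1, 'd': 13}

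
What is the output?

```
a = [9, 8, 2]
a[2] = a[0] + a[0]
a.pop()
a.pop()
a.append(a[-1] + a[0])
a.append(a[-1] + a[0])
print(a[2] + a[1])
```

45

a[2] = a[0]+a[0] = 9+9 = 18 → [9, 8, 18]
pop() removes 18 → [9, 8]
pop() removes 8 → [9]
append a[-1]+a[0] = 9+9 = 18 → [9, 18]
append a[-1]+a[0] = 18+9 = 27 → [9, 18, 27]
a[2]+a[1] = 27+18 = 45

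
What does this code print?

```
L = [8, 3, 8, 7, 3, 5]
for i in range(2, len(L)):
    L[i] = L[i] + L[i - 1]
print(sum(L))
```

87

i=2: L[2] = 8+3 = 11 → [8, 3, 11, 7, 3, 5]
i=3: L[3] = 7+11 = 18 → [8, 3, 11, 18, 3, 5]
i=4: L[4] = 3+18 = 21 → [8, 3, 11, 18, 21, 5]
i=5: L[5] = 5+21 = 26 → [8, 3, 11, 18, 21, 26]
sum = 87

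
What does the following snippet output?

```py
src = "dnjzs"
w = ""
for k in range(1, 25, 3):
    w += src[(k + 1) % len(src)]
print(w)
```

k=1: add src[2]='j' → 'j'
k=4: add src[0]='d' → 'jd'
k=7: add src[3]='z' → 'jdz'
k=10: add src[1]='n' → 'jdzn'
k=13: add src[4]='s' → 'jdzns'
k=16: add src[2]='j' → 'jdznsj'
k=19: add src[0]='d' → 'jdznsjd'
k=22: add src[3]='z' → 'jdznsjdz'

jdznsjdz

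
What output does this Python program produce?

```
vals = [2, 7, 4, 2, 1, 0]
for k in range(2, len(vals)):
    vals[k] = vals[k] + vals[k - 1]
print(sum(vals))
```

61

k=2: vals[2] = 4+7 = 11 → [2, 7, 11, 2, 1, 0]
k=3: vals[3] = 2+11 = 13 → [2, 7, 11, 13, 1, 0]
k=4: vals[4] = 1+13 = 14 → [2, 7, 11, 13, 14, 0]
k=5: vals[5] = 0+14 = 14 → [2, 7, 11, 13, 14, 14]
sum = 61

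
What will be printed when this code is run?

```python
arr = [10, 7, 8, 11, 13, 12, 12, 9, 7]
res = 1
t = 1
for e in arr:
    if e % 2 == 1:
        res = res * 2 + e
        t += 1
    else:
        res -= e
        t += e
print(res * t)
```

e=10: not odd, res = 1-10 = -9; t=11
e=7: odd, res = (-9)*2+7 = -11; t=12
e=8: not odd, res = (-11)-8 = -19; t=20
e=11: odd, res = (-19)*2+11 = -27; t=21
e=13: odd, res = (-27)*2+13 = -41; t=22
e=12: not odd, res = (-41)-12 = -53; t=34
e=12: not odd, res = (-53)-12 = -65; t=46
e=9: odd, res = (-65)*2+9 = -121; t=47
e=7: odd, res = (-121)*2+7 = -235; t=48
res*t = (-235)*48 = -11280

-11280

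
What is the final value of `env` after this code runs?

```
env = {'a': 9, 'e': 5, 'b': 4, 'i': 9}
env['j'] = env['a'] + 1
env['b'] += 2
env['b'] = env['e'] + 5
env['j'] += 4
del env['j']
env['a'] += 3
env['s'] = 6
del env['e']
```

{'a': 12, 'b': 10, 'i': 9, 's': 6}

env['j'] = env['a']+1 = 10 → {'a': 9, 'e': 5, 'b': 4, 'i': 9, 'j': 10}
env['b'] = 4+2 = 6 → {'a': 9, 'e': 5, 'b': 6, 'i': 9, 'j': 10}
env['b'] = env['e']+5 = 10 → {'a': 9, 'e': 5, 'b': 10, 'i': 9, 'j': 10}
env['j'] = 10+4 = 14 → {'a': 9, 'e': 5, 'b': 10, 'i': 9, 'j': 14}
del 'j' → {'a': 9, 'e': 5, 'b': 10, 'i': 9}
env['a'] = 9+3 = 12 → {'a': 12, 'e': 5, 'b': 10, 'i': 9}
env['s'] = 6 → {'a': 12, 'e': 5, 'b': 10, 'i': 9, 's': 6}
del 'e' → {'a': 12, 'b': 10, 'i': 9, 's': 6}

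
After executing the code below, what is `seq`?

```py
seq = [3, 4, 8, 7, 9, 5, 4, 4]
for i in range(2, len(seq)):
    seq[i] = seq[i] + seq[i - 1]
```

[3, 4, 12, 19, 28, 33, 37, 41]

i=2: seq[2] = 8+4 = 12 → [3, 4, 12, 7, 9, 5, 4, 4]
i=3: seq[3] = 7+12 = 19 → [3, 4, 12, 19, 9, 5, 4, 4]
i=4: seq[4] = 9+19 = 28 → [3, 4, 12, 19, 28, 5, 4, 4]
i=5: seq[5] = 5+28 = 33 → [3, 4, 12, 19, 28, 33, 4, 4]
i=6: seq[6] = 4+33 = 37 → [3, 4, 12, 19, 28, 33, 37, 4]
i=7: seq[7] = 4+37 = 41 → [3, 4, 12, 19, 28, 33, 37, 41]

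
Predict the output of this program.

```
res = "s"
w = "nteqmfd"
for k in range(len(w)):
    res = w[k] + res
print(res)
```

k=0: prepend 'n' → 'ns'
k=1: prepend 't' → 'tns'
k=2: prepend 'e' → 'etns'
k=3: prepend 'q' → 'qetns'
k=4: prepend 'm' → 'mqetns'
k=5: prepend 'f' → 'fmqetns'
k=6: prepend 'd' → 'dfmqetns'

dfmqetns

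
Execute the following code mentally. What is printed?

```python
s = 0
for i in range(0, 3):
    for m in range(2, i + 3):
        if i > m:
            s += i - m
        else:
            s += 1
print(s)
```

i=0,m=2: not 0>2, s = 0+1 = 1
i=1,m=2: not 1>2, s = 1+1 = 2
i=1,m=3: not 1>3, s = 2+1 = 3
i=2,m=2: not 2>2, s = 3+1 = 4
i=2,m=3: not 2>3, s = 4+1 = 5
i=2,m=4: not 2>4, s = 5+1 = 6

6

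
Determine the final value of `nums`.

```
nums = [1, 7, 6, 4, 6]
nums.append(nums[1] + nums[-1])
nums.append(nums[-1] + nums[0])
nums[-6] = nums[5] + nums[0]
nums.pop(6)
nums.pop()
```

append nums[1]+nums[-1] = 7+6 = 13 → [1, 7, 6, 4, 6, 13]
append nums[-1]+nums[0] = 13+1 = 14 → [1, 7, 6, 4, 6, 13, 14]
nums[-6] = nums[5]+nums[0] = 13+1 = 14 → [1, 14, 6, 4, 6, 13, 14]
pop(6) removes 14 → [1, 14, 6, 4, 6, 13]
pop() removes 13 → [1, 14, 6, 4, 6]

[1, 14, 6, 4, 6]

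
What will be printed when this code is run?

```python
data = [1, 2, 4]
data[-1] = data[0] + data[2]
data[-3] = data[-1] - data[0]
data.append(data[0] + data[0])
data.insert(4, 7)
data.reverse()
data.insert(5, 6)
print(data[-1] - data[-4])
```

data[-1] = data[0]+data[2] = 1+4 = 5 → [1, 2, 5]
data[-3] = data[-1]-data[0] = 5-1 = 4 → [4, 2, 5]
append data[0]+data[0] = 4+4 = 8 → [4, 2, 5, 8]
insert 7 at 4 → [4, 2, 5, 8, 7]
reverse → [7, 8, 5, 2, 4]
insert 6 at 5 → [7, 8, 5, 2, 4, 6]
data[-1]-data[-4] = 6-5 = 1

1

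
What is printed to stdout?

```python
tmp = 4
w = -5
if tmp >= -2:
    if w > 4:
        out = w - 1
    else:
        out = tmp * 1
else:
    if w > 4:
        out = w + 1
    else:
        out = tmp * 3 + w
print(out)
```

4

tmp=4, w=-5
tmp >= -2 is True; w > 4 is False
→ out = tmp * 1 = 4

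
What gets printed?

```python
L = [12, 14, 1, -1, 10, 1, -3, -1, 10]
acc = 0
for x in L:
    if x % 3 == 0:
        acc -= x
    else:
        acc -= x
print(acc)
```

-43

x=12: %3==0, acc = 0-12 = -12
x=14: not %3==0, acc = (-12)-14 = -26
x=1: not %3==0, acc = (-26)-1 = -27
x=-1: not %3==0, acc = (-27)-(-1) = -26
x=10: not %3==0, acc = (-26)-10 = -36
x=1: not %3==0, acc = (-36)-1 = -37
x=-3: %3==0, acc = (-37)-(-3) = -34
x=-1: not %3==0, acc = (-34)-(-1) = -33
x=10: not %3==0, acc = (-33)-10 = -43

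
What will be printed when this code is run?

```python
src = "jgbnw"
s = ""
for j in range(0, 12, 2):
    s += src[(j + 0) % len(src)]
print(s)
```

jbwgnj

j=0: add src[0]='j' → 'j'
j=2: add src[2]='b' → 'jb'
j=4: add src[4]='w' → 'jbw'
j=6: add src[1]='g' → 'jbwg'
j=8: add src[3]='n' → 'jbwgn'
j=10: add src[0]='j' → 'jbwgnj'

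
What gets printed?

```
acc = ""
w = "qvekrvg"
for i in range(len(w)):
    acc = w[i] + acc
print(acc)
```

i=0: prepend 'q' → 'q'
i=1: prepend 'v' → 'vq'
i=2: prepend 'e' → 'evq'
i=3: prepend 'k' → 'kevq'
i=4: prepend 'r' → 'rkevq'
i=5: prepend 'v' → 'vrkevq'
i=6: prepend 'g' → 'gvrkevq'

gvrkevq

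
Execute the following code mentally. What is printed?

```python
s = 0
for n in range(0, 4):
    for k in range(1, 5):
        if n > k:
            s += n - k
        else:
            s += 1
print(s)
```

17

n=0,k=1: not 0>1, s = 0+1 = 1
n=0,k=2: not 0>2, s = 1+1 = 2
n=0,k=3: not 0>3, s = 2+1 = 3
n=0,k=4: not 0>4, s = 3+1 = 4
n=1,k=1: not 1>1, s = 4+1 = 5
n=1,k=2: not 1>2, s = 5+1 = 6
n=1,k=3: not 1>3, s = 6+1 = 7
n=1,k=4: not 1>4, s = 7+1 = 8
n=2,k=1: 2>1, s = 8+1 = 9
n=2,k=2: not 2>2, s = 9+1 = 10
n=2,k=3: not 2>3, s = 10+1 = 11
n=2,k=4: not 2>4, s = 11+1 = 12
n=3,k=1: 3>1, s = 12+2 = 14
n=3,k=2: 3>2, s = 14+1 = 15
n=3,k=3: not 3>3, s = 15+1 = 16
n=3,k=4: not 3>4, s = 16+1 = 17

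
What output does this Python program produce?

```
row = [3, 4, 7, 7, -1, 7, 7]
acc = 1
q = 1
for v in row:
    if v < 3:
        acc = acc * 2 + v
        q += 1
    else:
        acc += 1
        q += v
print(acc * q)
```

407

v=3: not <3, acc = 1+1 = 2; q=4
v=4: not <3, acc = 2+1 = 3; q=8
v=7: not <3, acc = 3+1 = 4; q=15
v=7: not <3, acc = 4+1 = 5; q=22
v=-1: <3, acc = 5*2+(-1) = 9; q=23
v=7: not <3, acc = 9+1 = 10; q=30
v=7: not <3, acc = 10+1 = 11; q=37
acc*q = 11*37 = 407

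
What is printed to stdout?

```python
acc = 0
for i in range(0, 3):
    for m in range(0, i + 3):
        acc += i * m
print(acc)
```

26

i=0,m=0: acc = 0+0 = 0
i=0,m=1: acc = 0+0 = 0
i=0,m=2: acc = 0+0 = 0
i=1,m=0: acc = 0+0 = 0
i=1,m=1: acc = 0+1 = 1
i=1,m=2: acc = 1+2 = 3
i=1,m=3: acc = 3+3 = 6
i=2,m=0: acc = 6+0 = 6
i=2,m=1: acc = 6+2 = 8
i=2,m=2: acc = 8+4 = 12
i=2,m=3: acc = 12+6 = 18
i=2,m=4: acc = 18+8 = 26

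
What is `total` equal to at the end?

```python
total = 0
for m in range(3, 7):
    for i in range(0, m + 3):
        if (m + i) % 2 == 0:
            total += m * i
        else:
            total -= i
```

m=3,i=0: odd sum, total = 0-0 = 0
m=3,i=1: even sum, total = 0+3 = 3
m=3,i=2: odd sum, total = 3-2 = 1
m=3,i=3: even sum, total = 1+9 = 10
m=3,i=4: odd sum, total = 10-4 = 6
m=3,i=5: even sum, total = 6+15 = 21
m=4,i=0: even sum, total = 21+0 = 21
m=4,i=1: odd sum, total = 21-1 = 20
m=4,i=2: even sum, total = 20+8 = 28
m=4,i=3: odd sum, total = 28-3 = 25
m=4,i=4: even sum, total = 25+16 = 41
m=4,i=5: odd sum, total = 41-5 = 36
m=4,i=6: even sum, total = 36+24 = 60
m=5,i=0: odd sum, total = 60-0 = 60
m=5,i=1: even sum, total = 60+5 = 65
m=5,i=2: odd sum, total = 65-2 = 63
m=5,i=3: even sum, total = 63+15 = 78
m=5,i=4: odd sum, total = 78-4 = 74
m=5,i=5: even sum, total = 74+25 = 99
m=5,i=6: odd sum, total = 99-6 = 93
m=5,i=7: even sum, total = 93+35 = 128
m=6,i=0: even sum, total = 128+0 = 128
m=6,i=1: odd sum, total = 128-1 = 127
m=6,i=2: even sum, total = 127+12 = 139
m=6,i=3: odd sum, total = 139-3 = 136
m=6,i=4: even sum, total = 136+24 = 160
m=6,i=5: odd sum, total = 160-5 = 155
m=6,i=6: even sum, total = 155+36 = 191
m=6,i=7: odd sum, total = 191-7 = 184
m=6,i=8: even sum, total = 184+48 = 232

232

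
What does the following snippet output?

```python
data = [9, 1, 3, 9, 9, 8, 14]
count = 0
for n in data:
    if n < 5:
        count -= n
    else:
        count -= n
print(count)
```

n=9: not <5, count = 0-9 = -9
n=1: <5, count = (-9)-1 = -10
n=3: <5, count = (-10)-3 = -13
n=9: not <5, count = (-13)-9 = -22
n=9: not <5, count = (-22)-9 = -31
n=8: not <5, count = (-31)-8 = -39
n=14: not <5, count = (-39)-14 = -53

-53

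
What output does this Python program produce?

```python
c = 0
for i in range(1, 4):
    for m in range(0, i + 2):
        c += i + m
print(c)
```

i=1,m=0: c = 0+1 = 1
i=1,m=1: c = 1+2 = 3
i=1,m=2: c = 3+3 = 6
i=2,m=0: c = 6+2 = 8
i=2,m=1: c = 8+3 = 11
i=2,m=2: c = 11+4 = 15
i=2,m=3: c = 15+5 = 20
i=3,m=0: c = 20+3 = 23
i=3,m=1: c = 23+4 = 27
i=3,m=2: c = 27+5 = 32
i=3,m=3: c = 32+6 = 38
i=3,m=4: c = 38+7 = 45

45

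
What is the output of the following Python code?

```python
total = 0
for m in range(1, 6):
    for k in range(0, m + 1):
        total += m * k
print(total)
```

m=1,k=0: total = 0+0 = 0
m=1,k=1: total = 0+1 = 1
m=2,k=0: total = 1+0 = 1
m=2,k=1: total = 1+2 = 3
m=2,k=2: total = 3+4 = 7
m=3,k=0: total = 7+0 = 7
m=3,k=1: total = 7+3 = 10
m=3,k=2: total = 10+6 = 16
m=3,k=3: total = 16+9 = 25
m=4,k=0: total = 25+0 = 25
m=4,k=1: total = 25+4 = 29
m=4,k=2: total = 29+8 = 37
m=4,k=3: total = 37+12 = 49
m=4,k=4: total = 49+16 = 65
m=5,k=0: total = 65+0 = 65
m=5,k=1: total = 65+5 = 70
m=5,k=2: total = 70+10 = 80
m=5,k=3: total = 80+15 = 95
m=5,k=4: total = 95+20 = 115
m=5,k=5: total = 115+25 = 140

140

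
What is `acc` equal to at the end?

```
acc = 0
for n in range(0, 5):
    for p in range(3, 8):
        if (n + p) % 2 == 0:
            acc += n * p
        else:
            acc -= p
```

55

n=0,p=3: odd sum, acc = 0-3 = -3
n=0,p=4: even sum, acc = (-3)+0 = -3
n=0,p=5: odd sum, acc = (-3)-5 = -8
n=0,p=6: even sum, acc = (-8)+0 = -8
n=0,p=7: odd sum, acc = (-8)-7 = -15
n=1,p=3: even sum, acc = (-15)+3 = -12
n=1,p=4: odd sum, acc = (-12)-4 = -16
n=1,p=5: even sum, acc = (-16)+5 = -11
n=1,p=6: odd sum, acc = (-11)-6 = -17
n=1,p=7: even sum, acc = (-17)+7 = -10
n=2,p=3: odd sum, acc = (-10)-3 = -13
n=2,p=4: even sum, acc = (-13)+8 = -5
n=2,p=5: odd sum, acc = (-5)-5 = -10
n=2,p=6: even sum, acc = (-10)+12 = 2
n=2,p=7: odd sum, acc = 2-7 = -5
n=3,p=3: even sum, acc = (-5)+9 = 4
n=3,p=4: odd sum, acc = 4-4 = 0
n=3,p=5: even sum, acc = 0+15 = 15
n=3,p=6: odd sum, acc = 15-6 = 9
n=3,p=7: even sum, acc = 9+21 = 30
n=4,p=3: odd sum, acc = 30-3 = 27
n=4,p=4: even sum, acc = 27+16 = 43
n=4,p=5: odd sum, acc = 43-5 = 38
n=4,p=6: even sum, acc = 38+24 = 62
n=4,p=7: odd sum, acc = 62-7 = 55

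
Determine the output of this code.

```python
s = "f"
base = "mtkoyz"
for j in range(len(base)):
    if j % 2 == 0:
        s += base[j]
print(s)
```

j=0: add 'm' → 'fm'
j=1: skip
j=2: add 'k' → 'fmk'
j=3: skip
j=4: add 'y' → 'fmky'
j=5: skip

fmky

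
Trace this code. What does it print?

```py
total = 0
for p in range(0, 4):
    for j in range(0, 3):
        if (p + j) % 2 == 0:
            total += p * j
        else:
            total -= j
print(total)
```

p=0,j=0: even sum, total = 0+0 = 0
p=0,j=1: odd sum, total = 0-1 = -1
p=0,j=2: even sum, total = (-1)+0 = -1
p=1,j=0: odd sum, total = (-1)-0 = -1
p=1,j=1: even sum, total = (-1)+1 = 0
p=1,j=2: odd sum, total = 0-2 = -2
p=2,j=0: even sum, total = (-2)+0 = -2
p=2,j=1: odd sum, total = (-2)-1 = -3
p=2,j=2: even sum, total = (-3)+4 = 1
p=3,j=0: odd sum, total = 1-0 = 1
p=3,j=1: even sum, total = 1+3 = 4
p=3,j=2: odd sum, total = 4-2 = 2

2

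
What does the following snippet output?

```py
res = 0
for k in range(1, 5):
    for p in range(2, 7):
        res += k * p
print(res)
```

k=1,p=2: res = 0+2 = 2
k=1,p=3: res = 2+3 = 5
k=1,p=4: res = 5+4 = 9
k=1,p=5: res = 9+5 = 14
k=1,p=6: res = 14+6 = 20
k=2,p=2: res = 20+4 = 24
k=2,p=3: res = 24+6 = 30
k=2,p=4: res = 30+8 = 38
k=2,p=5: res = 38+10 = 48
k=2,p=6: res = 48+12 = 60
k=3,p=2: res = 60+6 = 66
k=3,p=3: res = 66+9 = 75
k=3,p=4: res = 75+12 = 87
k=3,p=5: res = 87+15 = 102
k=3,p=6: res = 102+18 = 120
k=4,p=2: res = 120+8 = 128
k=4,p=3: res = 128+12 = 140
k=4,p=4: res = 140+16 = 156
k=4,p=5: res = 156+20 = 176
k=4,p=6: res = 176+24 = 200

200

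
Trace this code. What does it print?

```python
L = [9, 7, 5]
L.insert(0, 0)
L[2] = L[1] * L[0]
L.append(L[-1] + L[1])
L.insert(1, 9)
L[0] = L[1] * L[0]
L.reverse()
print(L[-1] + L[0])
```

14

insert 0 at 0 → [0, 9, 7, 5]
L[2] = L[1]*L[0] = 9*0 = 0 → [0, 9, 0, 5]
append L[-1]+L[1] = 5+9 = 14 → [0, 9, 0, 5, 14]
insert 9 at 1 → [0, 9, 9, 0, 5, 14]
L[0] = L[1]*L[0] = 9*0 = 0 → [0, 9, 9, 0, 5, 14]
reverse → [14, 5, 0, 9, 9, 0]
L[-1]+L[0] = 0+14 = 14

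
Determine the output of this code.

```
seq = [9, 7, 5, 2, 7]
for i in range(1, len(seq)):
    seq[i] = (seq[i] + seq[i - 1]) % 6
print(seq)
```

[9, 4, 3, 5, 0]

i=1: seq[1] = (7+9)%6 = 4 → [9, 4, 5, 2, 7]
i=2: seq[2] = (5+4)%6 = 3 → [9, 4, 3, 2, 7]
i=3: seq[3] = (2+3)%6 = 5 → [9, 4, 3, 5, 7]
i=4: seq[4] = (7+5)%6 = 0 → [9, 4, 3, 5, 0]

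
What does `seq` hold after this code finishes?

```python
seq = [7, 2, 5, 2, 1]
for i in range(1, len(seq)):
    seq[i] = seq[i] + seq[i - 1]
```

i=1: seq[1] = 2+7 = 9 → [7, 9, 5, 2, 1]
i=2: seq[2] = 5+9 = 14 → [7, 9, 14, 2, 1]
i=3: seq[3] = 2+14 = 16 → [7, 9, 14, 16, 1]
i=4: seq[4] = 1+16 = 17 → [7, 9, 14, 16, 17]

[7, 9, 14, 16, 17]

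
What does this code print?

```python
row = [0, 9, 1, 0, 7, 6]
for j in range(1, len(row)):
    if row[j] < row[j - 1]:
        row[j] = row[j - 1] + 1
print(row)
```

[0, 9, 10, 11, 12, 13]

j=1: 9>=0, unchanged → [0, 9, 1, 0, 7, 6]
j=2: 1<9, row[2] = 9+1 = 10 → [0, 9, 10, 0, 7, 6]
j=3: 0<10, row[3] = 10+1 = 11 → [0, 9, 10, 11, 7, 6]
j=4: 7<11, row[4] = 11+1 = 12 → [0, 9, 10, 11, 12, 6]
j=5: 6<12, row[5] = 12+1 = 13 → [0, 9, 10, 11, 12, 13]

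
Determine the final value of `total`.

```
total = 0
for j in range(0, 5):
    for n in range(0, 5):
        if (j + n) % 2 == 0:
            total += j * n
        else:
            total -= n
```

j=0,n=0: even sum, total = 0+0 = 0
j=0,n=1: odd sum, total = 0-1 = -1
j=0,n=2: even sum, total = (-1)+0 = -1
j=0,n=3: odd sum, total = (-1)-3 = -4
j=0,n=4: even sum, total = (-4)+0 = -4
j=1,n=0: odd sum, total = (-4)-0 = -4
j=1,n=1: even sum, total = (-4)+1 = -3
j=1,n=2: odd sum, total = (-3)-2 = -5
j=1,n=3: even sum, total = (-5)+3 = -2
j=1,n=4: odd sum, total = (-2)-4 = -6
j=2,n=0: even sum, total = (-6)+0 = -6
j=2,n=1: odd sum, total = (-6)-1 = -7
j=2,n=2: even sum, total = (-7)+4 = -3
j=2,n=3: odd sum, total = (-3)-3 = -6
j=2,n=4: even sum, total = (-6)+8 = 2
j=3,n=0: odd sum, total = 2-0 = 2
j=3,n=1: even sum, total = 2+3 = 5
j=3,n=2: odd sum, total = 5-2 = 3
j=3,n=3: even sum, total = 3+9 = 12
j=3,n=4: odd sum, total = 12-4 = 8
j=4,n=0: even sum, total = 8+0 = 8
j=4,n=1: odd sum, total = 8-1 = 7
j=4,n=2: even sum, total = 7+8 = 15
j=4,n=3: odd sum, total = 15-3 = 12
j=4,n=4: even sum, total = 12+16 = 28

28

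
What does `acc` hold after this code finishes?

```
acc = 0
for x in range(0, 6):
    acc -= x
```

x=0: acc = 0-0 = 0
x=1: acc = 0-1 = -1
x=2: acc = (-1)-2 = -3
x=3: acc = (-3)-3 = -6
x=4: acc = (-6)-4 = -10
x=5: acc = (-10)-5 = -15

-15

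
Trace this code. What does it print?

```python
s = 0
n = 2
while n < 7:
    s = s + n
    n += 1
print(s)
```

20

n=2: s = 0+2 = 2
n=3: s = 2+3 = 5
n=4: s = 5+4 = 9
n=5: s = 9+5 = 14
n=6: s = 14+6 = 20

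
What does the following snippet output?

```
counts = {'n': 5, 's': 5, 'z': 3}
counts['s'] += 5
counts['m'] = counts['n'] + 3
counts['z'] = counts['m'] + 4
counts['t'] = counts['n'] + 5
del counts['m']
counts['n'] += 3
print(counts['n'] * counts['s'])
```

counts['s'] = 5+5 = 10 → {'n': 5, 's': 10, 'z': 3}
counts['m'] = counts['n']+3 = 8 → {'n': 5, 's': 10, 'z': 3, 'm': 8}
counts['z'] = counts['m']+4 = 12 → {'n': 5, 's': 10, 'z': 12, 'm': 8}
counts['t'] = counts['n']+5 = 10 → {'n': 5, 's': 10, 'z': 12, 'm': 8, 't': 10}
del 'm' → {'n': 5, 's': 10, 'z': 12, 't': 10}
counts['n'] = 5+3 = 8 → {'n': 8, 's': 10, 'z': 12, 't': 10}
counts['n']*counts['s'] = 8*10 = 80

80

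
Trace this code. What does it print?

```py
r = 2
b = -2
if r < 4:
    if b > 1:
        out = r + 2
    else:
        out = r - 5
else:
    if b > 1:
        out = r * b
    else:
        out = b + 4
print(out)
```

r=2, b=-2
r < 4 is True; b > 1 is False
→ out = r - 5 = -3

-3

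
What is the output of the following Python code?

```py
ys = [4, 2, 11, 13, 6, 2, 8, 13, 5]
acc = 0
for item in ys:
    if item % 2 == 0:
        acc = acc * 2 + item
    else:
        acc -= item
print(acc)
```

item=4: even, acc = 0*2+4 = 4
item=2: even, acc = 4*2+2 = 10
item=11: not even, acc = 10-11 = -1
item=13: not even, acc = (-1)-13 = -14
item=6: even, acc = (-14)*2+6 = -22
item=2: even, acc = (-22)*2+2 = -42
item=8: even, acc = (-42)*2+8 = -76
item=13: not even, acc = (-76)-13 = -89
item=5: not even, acc = (-89)-5 = -94

-94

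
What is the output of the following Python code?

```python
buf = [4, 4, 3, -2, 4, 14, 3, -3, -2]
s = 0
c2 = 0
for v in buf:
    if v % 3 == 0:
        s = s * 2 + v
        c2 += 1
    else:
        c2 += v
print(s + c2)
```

v=4: not %3==0; c2=4
v=4: not %3==0; c2=8
v=3: %3==0, s = 0*2+3 = 3; c2=9
v=-2: not %3==0; c2=7
v=4: not %3==0; c2=11
v=14: not %3==0; c2=25
v=3: %3==0, s = 3*2+3 = 9; c2=26
v=-3: %3==0, s = 9*2+(-3) = 15; c2=27
v=-2: not %3==0; c2=25
s+c2 = 15+25 = 40

40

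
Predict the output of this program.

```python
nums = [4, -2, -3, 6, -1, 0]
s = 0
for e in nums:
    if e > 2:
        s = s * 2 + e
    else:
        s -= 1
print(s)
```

e=4: >2, s = 0*2+4 = 4
e=-2: not >2, s = 4-1 = 3
e=-3: not >2, s = 3-1 = 2
e=6: >2, s = 2*2+6 = 10
e=-1: not >2, s = 10-1 = 9
e=0: not >2, s = 9-1 = 8

8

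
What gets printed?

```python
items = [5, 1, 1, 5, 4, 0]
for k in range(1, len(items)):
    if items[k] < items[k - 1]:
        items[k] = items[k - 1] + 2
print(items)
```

k=1: 1<5, items[1] = 5+2 = 7 → [5, 7, 1, 5, 4, 0]
k=2: 1<7, items[2] = 7+2 = 9 → [5, 7, 9, 5, 4, 0]
k=3: 5<9, items[3] = 9+2 = 11 → [5, 7, 9, 11, 4, 0]
k=4: 4<11, items[4] = 11+2 = 13 → [5, 7, 9, 11, 13, 0]
k=5: 0<13, items[5] = 13+2 = 15 → [5, 7, 9, 11, 13, 15]

[5, 7, 9, 11, 13, 15]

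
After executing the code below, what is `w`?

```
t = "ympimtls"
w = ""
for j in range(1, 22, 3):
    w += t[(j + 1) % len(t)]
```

'ptyilmm'

j=1: add t[2]='p' → 'p'
j=4: add t[5]='t' → 'pt'
j=7: add t[0]='y' → 'pty'
j=10: add t[3]='i' → 'ptyi'
j=13: add t[6]='l' → 'ptyil'
j=16: add t[1]='m' → 'ptyilm'
j=19: add t[4]='m' → 'ptyilmm'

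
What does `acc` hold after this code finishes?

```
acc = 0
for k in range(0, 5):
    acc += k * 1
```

10

k=0: acc = 0+0*1 = 0
k=1: acc = 0+1*1 = 1
k=2: acc = 1+2*1 = 3
k=3: acc = 3+3*1 = 6
k=4: acc = 6+4*1 = 10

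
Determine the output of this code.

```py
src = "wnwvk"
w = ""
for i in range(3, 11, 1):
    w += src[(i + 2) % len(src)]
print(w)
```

i=3: add src[0]='w' → 'w'
i=4: add src[1]='n' → 'wn'
i=5: add src[2]='w' → 'wnw'
i=6: add src[3]='v' → 'wnwv'
i=7: add src[4]='k' → 'wnwvk'
i=8: add src[0]='w' → 'wnwvkw'
i=9: add src[1]='n' → 'wnwvkwn'
i=10: add src[2]='w' → 'wnwvkwnw'

wnwvkwnw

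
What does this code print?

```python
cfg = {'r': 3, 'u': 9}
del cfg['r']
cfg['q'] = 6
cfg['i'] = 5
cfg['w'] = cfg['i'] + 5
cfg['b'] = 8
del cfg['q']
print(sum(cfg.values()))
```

32

del 'r' → {'u': 9}
cfg['q'] = 6 → {'u': 9, 'q': 6}
cfg['i'] = 5 → {'u': 9, 'q': 6, 'i': 5}
cfg['w'] = cfg['i']+5 = 10 → {'u': 9, 'q': 6, 'i': 5, 'w': 10}
cfg['b'] = 8 → {'u': 9, 'q': 6, 'i': 5, 'w': 10, 'b': 8}
del 'q' → {'u': 9, 'i': 5, 'w': 10, 'b': 8}
sum of values = 32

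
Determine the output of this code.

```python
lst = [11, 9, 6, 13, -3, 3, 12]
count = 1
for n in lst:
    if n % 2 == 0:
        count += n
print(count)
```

19

n=11: not even
n=9: not even
n=6: even, count = 1+6 = 7
n=13: not even
n=-3: not even
n=3: not even
n=12: even, count = 7+12 = 19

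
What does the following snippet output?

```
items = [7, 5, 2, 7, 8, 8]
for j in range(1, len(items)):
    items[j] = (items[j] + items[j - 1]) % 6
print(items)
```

[7, 0, 2, 3, 5, 1]

j=1: items[1] = (5+7)%6 = 0 → [7, 0, 2, 7, 8, 8]
j=2: items[2] = (2+0)%6 = 2 → [7, 0, 2, 7, 8, 8]
j=3: items[3] = (7+2)%6 = 3 → [7, 0, 2, 3, 8, 8]
j=4: items[4] = (8+3)%6 = 5 → [7, 0, 2, 3, 5, 8]
j=5: items[5] = (8+5)%6 = 1 → [7, 0, 2, 3, 5, 1]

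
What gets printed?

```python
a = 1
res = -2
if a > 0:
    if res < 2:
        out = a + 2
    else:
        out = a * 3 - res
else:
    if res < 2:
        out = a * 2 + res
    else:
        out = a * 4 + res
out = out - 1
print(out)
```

a=1, res=-2
a > 0 is True; res < 2 is True
→ out = a + 2 = 3
out = 3-1 = 2

2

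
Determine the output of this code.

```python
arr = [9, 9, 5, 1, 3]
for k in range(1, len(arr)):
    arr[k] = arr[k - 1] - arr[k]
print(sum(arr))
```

-11

k=1: arr[1] = 9-9 = 0 → [9, 0, 5, 1, 3]
k=2: arr[2] = 0-5 = -5 → [9, 0, -5, 1, 3]
k=3: arr[3] = (-5)-1 = -6 → [9, 0, -5, -6, 3]
k=4: arr[4] = (-6)-3 = -9 → [9, 0, -5, -6, -9]
sum = -11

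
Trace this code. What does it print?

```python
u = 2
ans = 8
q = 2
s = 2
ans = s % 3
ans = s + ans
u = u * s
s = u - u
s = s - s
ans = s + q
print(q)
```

2

ans = 2%3 = 2
ans = 2+2 = 4
u = 2*2 = 4
s = 4-4 = 0
s = 0-0 = 0
ans = 0+2 = 2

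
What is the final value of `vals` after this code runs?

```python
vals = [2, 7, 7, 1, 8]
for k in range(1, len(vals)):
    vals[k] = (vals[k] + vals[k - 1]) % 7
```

k=1: vals[1] = (7+2)%7 = 2 → [2, 2, 7, 1, 8]
k=2: vals[2] = (7+2)%7 = 2 → [2, 2, 2, 1, 8]
k=3: vals[3] = (1+2)%7 = 3 → [2, 2, 2, 3, 8]
k=4: vals[4] = (8+3)%7 = 4 → [2, 2, 2, 3, 4]

[2, 2, 2, 3, 4]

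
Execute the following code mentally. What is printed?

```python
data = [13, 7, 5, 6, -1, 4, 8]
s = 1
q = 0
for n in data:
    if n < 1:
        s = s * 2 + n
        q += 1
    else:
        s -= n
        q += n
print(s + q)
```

n=13: not <1, s = 1-13 = -12; q=13
n=7: not <1, s = (-12)-7 = -19; q=20
n=5: not <1, s = (-19)-5 = -24; q=25
n=6: not <1, s = (-24)-6 = -30; q=31
n=-1: <1, s = (-30)*2+(-1) = -61; q=32
n=4: not <1, s = (-61)-4 = -65; q=36
n=8: not <1, s = (-65)-8 = -73; q=44
s+q = (-73)+44 = -29

-29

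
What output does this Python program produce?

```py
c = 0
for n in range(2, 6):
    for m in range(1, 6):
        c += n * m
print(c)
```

n=2,m=1: c = 0+2 = 2
n=2,m=2: c = 2+4 = 6
n=2,m=3: c = 6+6 = 12
n=2,m=4: c = 12+8 = 20
n=2,m=5: c = 20+10 = 30
n=3,m=1: c = 30+3 = 33
n=3,m=2: c = 33+6 = 39
n=3,m=3: c = 39+9 = 48
n=3,m=4: c = 48+12 = 60
n=3,m=5: c = 60+15 = 75
n=4,m=1: c = 75+4 = 79
n=4,m=2: c = 79+8 = 87
n=4,m=3: c = 87+12 = 99
n=4,m=4: c = 99+16 = 115
n=4,m=5: c = 115+20 = 135
n=5,m=1: c = 135+5 = 140
n=5,m=2: c = 140+10 = 150
n=5,m=3: c = 150+15 = 165
n=5,m=4: c = 165+20 = 185
n=5,m=5: c = 185+25 = 210

210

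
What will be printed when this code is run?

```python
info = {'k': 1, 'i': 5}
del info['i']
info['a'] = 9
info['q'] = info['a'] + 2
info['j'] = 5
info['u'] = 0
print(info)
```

{'k': 1, 'a': 9, 'q': 11, 'j': 5, 'u': 0}

del 'i' → {'k': 1}
info['a'] = 9 → {'k': 1, 'a': 9}
info['q'] = info['a']+2 = 11 → {'k': 1, 'a': 9, 'q': 11}
info['j'] = 5 → {'k': 1, 'a': 9, 'q': 11, 'j': 5}
info['u'] = 0 → {'k': 1, 'a': 9, 'q': 11, 'j': 5, 'u': 0}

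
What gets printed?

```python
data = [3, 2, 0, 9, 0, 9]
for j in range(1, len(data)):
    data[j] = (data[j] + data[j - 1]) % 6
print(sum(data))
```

22

j=1: data[1] = (2+3)%6 = 5 → [3, 5, 0, 9, 0, 9]
j=2: data[2] = (0+5)%6 = 5 → [3, 5, 5, 9, 0, 9]
j=3: data[3] = (9+5)%6 = 2 → [3, 5, 5, 2, 0, 9]
j=4: data[4] = (0+2)%6 = 2 → [3, 5, 5, 2, 2, 9]
j=5: data[5] = (9+2)%6 = 5 → [3, 5, 5, 2, 2, 5]
sum = 22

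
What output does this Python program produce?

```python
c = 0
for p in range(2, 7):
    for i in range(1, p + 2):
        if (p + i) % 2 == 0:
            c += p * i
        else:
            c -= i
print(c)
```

p=2,i=1: odd sum, c = 0-1 = -1
p=2,i=2: even sum, c = (-1)+4 = 3
p=2,i=3: odd sum, c = 3-3 = 0
p=3,i=1: even sum, c = 0+3 = 3
p=3,i=2: odd sum, c = 3-2 = 1
p=3,i=3: even sum, c = 1+9 = 10
p=3,i=4: odd sum, c = 10-4 = 6
p=4,i=1: odd sum, c = 6-1 = 5
p=4,i=2: even sum, c = 5+8 = 13
p=4,i=3: odd sum, c = 13-3 = 10
p=4,i=4: even sum, c = 10+16 = 26
p=4,i=5: odd sum, c = 26-5 = 21
p=5,i=1: even sum, c = 21+5 = 26
p=5,i=2: odd sum, c = 26-2 = 24
p=5,i=3: even sum, c = 24+15 = 39
p=5,i=4: odd sum, c = 39-4 = 35
p=5,i=5: even sum, c = 35+25 = 60
p=5,i=6: odd sum, c = 60-6 = 54
p=6,i=1: odd sum, c = 54-1 = 53
p=6,i=2: even sum, c = 53+12 = 65
p=6,i=3: odd sum, c = 65-3 = 62
p=6,i=4: even sum, c = 62+24 = 86
p=6,i=5: odd sum, c = 86-5 = 81
p=6,i=6: even sum, c = 81+36 = 117
p=6,i=7: odd sum, c = 117-7 = 110

110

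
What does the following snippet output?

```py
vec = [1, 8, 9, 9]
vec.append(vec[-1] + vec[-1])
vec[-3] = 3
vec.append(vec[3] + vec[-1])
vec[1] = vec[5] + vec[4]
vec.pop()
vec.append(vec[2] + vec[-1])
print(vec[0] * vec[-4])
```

append vec[-1]+vec[-1] = 9+9 = 18 → [1, 8, 9, 9, 18]
vec[-3] = 3 → [1, 8, 3, 9, 18]
append vec[3]+vec[-1] = 9+18 = 27 → [1, 8, 3, 9, 18, 27]
vec[1] = vec[5]+vec[4] = 27+18 = 45 → [1, 45, 3, 9, 18, 27]
pop() removes 27 → [1, 45, 3, 9, 18]
append vec[2]+vec[-1] = 3+18 = 21 → [1, 45, 3, 9, 18, 21]
vec[0]*vec[-4] = 1*3 = 3

3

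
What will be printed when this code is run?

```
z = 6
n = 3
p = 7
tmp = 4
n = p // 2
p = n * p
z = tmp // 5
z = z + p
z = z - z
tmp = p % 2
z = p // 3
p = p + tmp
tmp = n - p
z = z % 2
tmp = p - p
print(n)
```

3

n = 7//2 = 3
p = 3*7 = 21
z = 4//5 = 0
z = 0+21 = 21
z = 21-21 = 0
tmp = 21%2 = 1
z = 21//3 = 7
p = 21+1 = 22
tmp = 3-22 = -19
z = 7%2 = 1
tmp = 22-22 = 0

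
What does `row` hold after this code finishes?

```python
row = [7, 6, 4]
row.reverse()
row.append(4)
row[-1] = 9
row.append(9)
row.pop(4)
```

[4, 6, 7, 9]

reverse → [4, 6, 7]
append 4 → [4, 6, 7, 4]
row[-1] = 9 → [4, 6, 7, 9]
append 9 → [4, 6, 7, 9, 9]
pop(4) removes 9 → [4, 6, 7, 9]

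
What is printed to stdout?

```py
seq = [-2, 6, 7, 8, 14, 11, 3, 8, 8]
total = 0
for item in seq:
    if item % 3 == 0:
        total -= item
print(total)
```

item=-2: not %3==0
item=6: %3==0, total = 0-6 = -6
item=7: not %3==0
item=8: not %3==0
item=14: not %3==0
item=11: not %3==0
item=3: %3==0, total = (-6)-3 = -9
item=8: not %3==0
item=8: not %3==0

-9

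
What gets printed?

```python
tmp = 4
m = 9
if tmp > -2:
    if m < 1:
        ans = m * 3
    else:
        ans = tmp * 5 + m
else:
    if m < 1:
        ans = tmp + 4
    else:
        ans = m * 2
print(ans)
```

29

tmp=4, m=9
tmp > -2 is True; m < 1 is False
→ ans = tmp * 5 + m = 29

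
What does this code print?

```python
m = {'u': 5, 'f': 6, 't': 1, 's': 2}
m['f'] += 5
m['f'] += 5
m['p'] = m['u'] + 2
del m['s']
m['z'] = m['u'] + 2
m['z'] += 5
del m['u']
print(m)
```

m['f'] = 6+5 = 11 → {'u': 5, 'f': 11, 't': 1, 's': 2}
m['f'] = 11+5 = 16 → {'u': 5, 'f': 16, 't': 1, 's': 2}
m['p'] = m['u']+2 = 7 → {'u': 5, 'f': 16, 't': 1, 's': 2, 'p': 7}
del 's' → {'u': 5, 'f': 16, 't': 1, 'p': 7}
m['z'] = m['u']+2 = 7 → {'u': 5, 'f': 16, 't': 1, 'p': 7, 'z': 7}
m['z'] = 7+5 = 12 → {'u': 5, 'f': 16, 't': 1, 'p': 7, 'z': 12}
del 'u' → {'f': 16, 't': 1, 'p': 7, 'z': 12}

{'f': 16, 't': 1, 'p': 7, 'z': 12}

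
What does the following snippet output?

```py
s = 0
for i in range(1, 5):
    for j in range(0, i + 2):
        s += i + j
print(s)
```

84

i=1,j=0: s = 0+1 = 1
i=1,j=1: s = 1+2 = 3
i=1,j=2: s = 3+3 = 6
i=2,j=0: s = 6+2 = 8
i=2,j=1: s = 8+3 = 11
i=2,j=2: s = 11+4 = 15
i=2,j=3: s = 15+5 = 20
i=3,j=0: s = 20+3 = 23
i=3,j=1: s = 23+4 = 27
i=3,j=2: s = 27+5 = 32
i=3,j=3: s = 32+6 = 38
i=3,j=4: s = 38+7 = 45
i=4,j=0: s = 45+4 = 49
i=4,j=1: s = 49+5 = 54
i=4,j=2: s = 54+6 = 60
i=4,j=3: s = 60+7 = 67
i=4,j=4: s = 67+8 = 75
i=4,j=5: s = 75+9 = 84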